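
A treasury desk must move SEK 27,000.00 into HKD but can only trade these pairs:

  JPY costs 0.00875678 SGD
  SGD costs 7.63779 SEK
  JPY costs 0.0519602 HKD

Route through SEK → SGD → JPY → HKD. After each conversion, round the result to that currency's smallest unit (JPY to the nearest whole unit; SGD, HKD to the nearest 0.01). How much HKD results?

HKD 20,975.97

SEK 27,000.00 ÷ 7.63779 = SGD 3,535.05
SGD 3,535.05 ÷ 0.00875678 = JPY 403,693
JPY 403,693 × 0.0519602 = HKD 20,975.97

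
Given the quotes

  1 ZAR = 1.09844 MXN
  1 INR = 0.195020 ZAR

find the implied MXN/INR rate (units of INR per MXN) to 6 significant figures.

1 MXN ÷ 1.09844 = 0.910382 ZAR
0.910382 ZAR ÷ 0.195020 = 4.66815 INR

MXN/INR = 4.66815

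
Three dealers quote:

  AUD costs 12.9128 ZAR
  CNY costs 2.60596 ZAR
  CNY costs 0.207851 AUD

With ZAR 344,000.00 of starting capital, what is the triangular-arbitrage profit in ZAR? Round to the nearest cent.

Profit: ZAR 10,293.55

Profitable loop is ZAR → CNY → AUD → ZAR:
ZAR 344,000.00 ÷ 2.60596 = CNY 132,005.10
CNY 132,005.10 × 0.207851 = AUD 27,437.39
AUD 27,437.39 × 12.9128 = ZAR 354,293.55
Profit = ZAR 354,293.55 − ZAR 344,000.00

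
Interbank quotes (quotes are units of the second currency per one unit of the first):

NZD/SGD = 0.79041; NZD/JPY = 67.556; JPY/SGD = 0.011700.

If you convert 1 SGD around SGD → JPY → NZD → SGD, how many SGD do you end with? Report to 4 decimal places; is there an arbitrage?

1.0000 (no arbitrage)

Around SGD → JPY → NZD → SGD: 1 ÷ 0.011700 ÷ 67.556 × 0.79041 = 1.000006
Product ≈ 1 (deviation 0.001%, within rounding noise).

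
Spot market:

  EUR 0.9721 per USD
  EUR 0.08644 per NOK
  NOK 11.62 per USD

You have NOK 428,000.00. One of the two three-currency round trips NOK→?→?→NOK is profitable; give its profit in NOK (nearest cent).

Profitable loop is NOK → EUR → USD → NOK:
NOK 428,000.00 × 0.08644 = EUR 36,996.32
EUR 36,996.32 ÷ 0.9721 = USD 38,058.14
USD 38,058.14 × 11.62 = NOK 442,235.61
Profit = NOK 442,235.61 − NOK 428,000.00

Profit: NOK 14,235.61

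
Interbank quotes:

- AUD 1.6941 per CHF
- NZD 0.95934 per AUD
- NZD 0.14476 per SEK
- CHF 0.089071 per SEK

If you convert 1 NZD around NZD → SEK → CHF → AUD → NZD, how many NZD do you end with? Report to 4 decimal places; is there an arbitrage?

1.0000 (no arbitrage)

Around NZD → SEK → CHF → AUD → NZD: 1 ÷ 0.14476 × 0.089071 × 1.6941 × 0.95934 = 0.999999
Product ≈ 1 (deviation 0.000%, within rounding noise).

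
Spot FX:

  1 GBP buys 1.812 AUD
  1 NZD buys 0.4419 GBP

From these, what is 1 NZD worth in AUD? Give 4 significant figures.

NZD/AUD = 0.8007

1 NZD × 0.4419 = 0.4419 GBP
0.4419 GBP × 1.812 = 0.800723 AUD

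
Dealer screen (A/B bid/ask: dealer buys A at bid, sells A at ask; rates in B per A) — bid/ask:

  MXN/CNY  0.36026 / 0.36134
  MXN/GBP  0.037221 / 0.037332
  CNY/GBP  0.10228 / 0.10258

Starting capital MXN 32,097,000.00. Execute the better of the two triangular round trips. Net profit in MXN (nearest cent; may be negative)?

Best loop MXN → GBP → CNY → MXN:
MXN 32,097,000.00 × 0.037221 (sell MXN at bid) = GBP 1,194,682.44
GBP 1,194,682.44 ÷ 0.10258 (buy CNY at ask) = CNY 11,646,348.58
CNY 11,646,348.58 ÷ 0.36134 (buy MXN at ask) = MXN 32,230,997.33

Net profit: MXN 133,997.33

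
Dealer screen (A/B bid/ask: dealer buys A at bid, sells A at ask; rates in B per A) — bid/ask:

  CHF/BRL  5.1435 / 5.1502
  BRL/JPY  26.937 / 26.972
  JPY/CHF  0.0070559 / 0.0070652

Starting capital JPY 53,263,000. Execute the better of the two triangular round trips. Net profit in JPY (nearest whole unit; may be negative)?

Net profit: JPY 1,007,512

Best loop JPY → BRL → CHF → JPY:
JPY 53,263,000 ÷ 26.972 (buy BRL at ask) = BRL 1,974,751.59
BRL 1,974,751.59 ÷ 5.1502 (buy CHF at ask) = CHF 383,432.02
CHF 383,432.02 ÷ 0.0070652 (buy JPY at ask) = JPY 54,270,512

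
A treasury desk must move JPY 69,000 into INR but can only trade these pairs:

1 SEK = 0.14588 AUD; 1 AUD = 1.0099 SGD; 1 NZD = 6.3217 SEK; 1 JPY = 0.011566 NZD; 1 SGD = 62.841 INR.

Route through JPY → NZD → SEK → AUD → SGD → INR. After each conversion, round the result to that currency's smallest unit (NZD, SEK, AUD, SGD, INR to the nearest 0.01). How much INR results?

INR 46,707.20

JPY 69,000 × 0.011566 = NZD 798.05
NZD 798.05 × 6.3217 = SEK 5,045.03
SEK 5,045.03 × 0.14588 = AUD 735.97
AUD 735.97 × 1.0099 = SGD 743.26
SGD 743.26 × 62.841 = INR 46,707.20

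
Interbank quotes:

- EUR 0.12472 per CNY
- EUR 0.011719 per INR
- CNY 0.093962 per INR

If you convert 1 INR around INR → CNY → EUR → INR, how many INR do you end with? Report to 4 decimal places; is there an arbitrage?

Around INR → CNY → EUR → INR: 1 × 0.093962 × 0.12472 ÷ 0.011719 = 0.999995
Product ≈ 1 (deviation 0.001%, within rounding noise).

1.0000 (no arbitrage)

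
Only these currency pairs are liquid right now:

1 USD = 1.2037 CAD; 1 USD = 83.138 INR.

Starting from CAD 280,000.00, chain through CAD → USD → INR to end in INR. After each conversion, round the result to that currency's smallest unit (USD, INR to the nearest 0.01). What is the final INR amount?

CAD 280,000.00 ÷ 1.2037 = USD 232,616.10
USD 232,616.10 × 83.138 = INR 19,339,237.32

INR 19,339,237.32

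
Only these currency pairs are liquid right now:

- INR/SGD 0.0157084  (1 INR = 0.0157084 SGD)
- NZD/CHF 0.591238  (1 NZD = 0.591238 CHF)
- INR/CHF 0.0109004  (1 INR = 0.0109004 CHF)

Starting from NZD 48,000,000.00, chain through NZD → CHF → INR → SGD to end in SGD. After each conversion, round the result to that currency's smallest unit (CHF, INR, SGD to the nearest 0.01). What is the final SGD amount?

NZD 48,000,000.00 × 0.591238 = CHF 28,379,424.00
CHF 28,379,424.00 ÷ 0.0109004 = INR 2,603,521,338.67
INR 2,603,521,338.67 × 0.0157084 = SGD 40,897,154.60

SGD 40,897,154.60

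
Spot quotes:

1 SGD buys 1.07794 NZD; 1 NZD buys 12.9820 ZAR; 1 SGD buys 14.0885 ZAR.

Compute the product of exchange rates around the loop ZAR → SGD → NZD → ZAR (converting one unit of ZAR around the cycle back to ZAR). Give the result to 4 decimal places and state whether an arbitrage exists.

0.9933 (arbitrage exists)

Around ZAR → SGD → NZD → ZAR: 1 ÷ 14.0885 × 1.07794 × 12.9820 = 0.993279
Product < 1; profitable direction is ZAR → NZD → SGD → ZAR.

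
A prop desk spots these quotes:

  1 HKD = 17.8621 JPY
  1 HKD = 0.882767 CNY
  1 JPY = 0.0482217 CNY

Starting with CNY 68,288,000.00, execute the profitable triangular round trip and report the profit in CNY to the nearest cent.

Profitable loop is CNY → JPY → HKD → CNY:
CNY 68,288,000.00 ÷ 0.0482217 = JPY 1,416,125,935
JPY 1,416,125,935 ÷ 17.8621 = HKD 79,281,043.94
HKD 79,281,043.94 × 0.882767 = CNY 69,986,689.32
Profit = CNY 69,986,689.32 − CNY 68,288,000.00

Profit: CNY 1,698,689.32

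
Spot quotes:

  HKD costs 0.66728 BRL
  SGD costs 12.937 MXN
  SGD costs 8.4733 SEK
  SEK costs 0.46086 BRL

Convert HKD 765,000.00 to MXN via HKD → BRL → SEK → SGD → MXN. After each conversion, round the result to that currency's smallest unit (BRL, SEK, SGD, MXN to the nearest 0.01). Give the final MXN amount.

HKD 765,000.00 × 0.66728 = BRL 510,469.20
BRL 510,469.20 ÷ 0.46086 = SEK 1,107,644.84
SEK 1,107,644.84 ÷ 8.4733 = SGD 130,721.78
SGD 130,721.78 × 12.937 = MXN 1,691,147.67

MXN 1,691,147.67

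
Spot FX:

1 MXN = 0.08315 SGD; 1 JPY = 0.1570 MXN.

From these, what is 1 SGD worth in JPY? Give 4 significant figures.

1 SGD ÷ 0.08315 = 12.0265 MXN
12.0265 MXN ÷ 0.1570 = 76.6016 JPY

SGD/JPY = 76.60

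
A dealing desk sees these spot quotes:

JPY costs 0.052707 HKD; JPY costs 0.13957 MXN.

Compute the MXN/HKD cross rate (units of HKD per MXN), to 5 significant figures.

MXN/HKD = 0.37764

1 MXN ÷ 0.13957 = 7.16486 JPY
7.16486 JPY × 0.052707 = 0.377638 HKD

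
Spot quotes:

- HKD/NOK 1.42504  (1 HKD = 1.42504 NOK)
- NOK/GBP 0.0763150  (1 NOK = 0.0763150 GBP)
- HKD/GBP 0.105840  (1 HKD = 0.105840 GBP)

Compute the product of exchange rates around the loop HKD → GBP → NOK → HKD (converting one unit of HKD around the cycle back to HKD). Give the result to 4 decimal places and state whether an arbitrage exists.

Around HKD → GBP → NOK → HKD: 1 × 0.105840 ÷ 0.0763150 ÷ 1.42504 = 0.973224
Product < 1; profitable direction is HKD → NOK → GBP → HKD.

0.9732 (arbitrage exists)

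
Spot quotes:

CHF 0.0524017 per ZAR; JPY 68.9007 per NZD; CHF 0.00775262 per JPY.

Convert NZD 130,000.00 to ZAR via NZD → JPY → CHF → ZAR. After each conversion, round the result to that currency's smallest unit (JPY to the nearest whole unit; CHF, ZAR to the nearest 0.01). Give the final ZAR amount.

ZAR 1,325,165.40

NZD 130,000.00 × 68.9007 = JPY 8,957,091
JPY 8,957,091 × 0.00775262 = CHF 69,440.92
CHF 69,440.92 ÷ 0.0524017 = ZAR 1,325,165.40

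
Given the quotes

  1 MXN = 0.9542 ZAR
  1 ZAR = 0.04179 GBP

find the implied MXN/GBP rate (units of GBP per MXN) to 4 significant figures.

1 MXN × 0.9542 = 0.9542 ZAR
0.9542 ZAR × 0.04179 = 0.039876 GBP

MXN/GBP = 0.03988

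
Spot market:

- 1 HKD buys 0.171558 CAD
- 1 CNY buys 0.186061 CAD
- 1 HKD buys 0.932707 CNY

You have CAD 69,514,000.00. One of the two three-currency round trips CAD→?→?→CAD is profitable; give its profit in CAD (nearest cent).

Profit: CAD 803,252.28

Profitable loop is CAD → HKD → CNY → CAD:
CAD 69,514,000.00 ÷ 0.171558 = HKD 405,192,413.06
HKD 405,192,413.06 × 0.932707 = CNY 377,925,800.01
CNY 377,925,800.01 × 0.186061 = CAD 70,317,252.28
Profit = CAD 70,317,252.28 − CAD 69,514,000.00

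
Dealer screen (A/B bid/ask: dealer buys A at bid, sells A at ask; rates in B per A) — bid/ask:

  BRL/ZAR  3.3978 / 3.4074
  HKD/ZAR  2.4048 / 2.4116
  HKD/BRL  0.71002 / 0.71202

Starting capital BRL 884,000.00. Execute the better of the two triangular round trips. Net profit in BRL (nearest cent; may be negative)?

Net profit: BRL 332.09

Best loop BRL → ZAR → HKD → BRL:
BRL 884,000.00 × 3.3978 (sell BRL at bid) = ZAR 3,003,655.20
ZAR 3,003,655.20 ÷ 2.4116 (buy HKD at ask) = HKD 1,245,503.07
HKD 1,245,503.07 × 0.71002 (sell HKD at bid) = BRL 884,332.09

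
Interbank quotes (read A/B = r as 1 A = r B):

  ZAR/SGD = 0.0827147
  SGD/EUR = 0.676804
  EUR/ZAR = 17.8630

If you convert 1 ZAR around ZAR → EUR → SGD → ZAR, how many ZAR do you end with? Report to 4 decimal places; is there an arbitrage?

Around ZAR → EUR → SGD → ZAR: 1 ÷ 17.8630 ÷ 0.676804 ÷ 0.0827147 = 1.000000
Product ≈ 1 (deviation 0.000%, within rounding noise).

1.0000 (no arbitrage)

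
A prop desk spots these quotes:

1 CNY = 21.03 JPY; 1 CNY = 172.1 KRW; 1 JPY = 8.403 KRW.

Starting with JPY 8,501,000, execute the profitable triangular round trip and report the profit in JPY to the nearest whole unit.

Profitable loop is JPY → KRW → CNY → JPY:
JPY 8,501,000 × 8.403 = KRW 71,433,903
KRW 71,433,903 ÷ 172.1 = CNY 415,072.07
CNY 415,072.07 × 21.03 = JPY 8,728,966
Profit = JPY 8,728,966 − JPY 8,501,000

Profit: JPY 227,966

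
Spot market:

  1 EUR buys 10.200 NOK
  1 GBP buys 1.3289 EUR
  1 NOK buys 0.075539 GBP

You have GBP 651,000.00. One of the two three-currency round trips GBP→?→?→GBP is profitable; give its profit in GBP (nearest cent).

Profit: GBP 15,568.36

Profitable loop is GBP → EUR → NOK → GBP:
GBP 651,000.00 × 1.3289 = EUR 865,113.90
EUR 865,113.90 × 10.200 = NOK 8,824,161.78
NOK 8,824,161.78 × 0.075539 = GBP 666,568.36
Profit = GBP 666,568.36 − GBP 651,000.00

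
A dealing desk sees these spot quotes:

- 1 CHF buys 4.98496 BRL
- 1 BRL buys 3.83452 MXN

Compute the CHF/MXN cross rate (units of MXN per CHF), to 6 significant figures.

CHF/MXN = 19.1149

1 CHF × 4.98496 = 4.98496 BRL
4.98496 BRL × 3.83452 = 19.1149 MXN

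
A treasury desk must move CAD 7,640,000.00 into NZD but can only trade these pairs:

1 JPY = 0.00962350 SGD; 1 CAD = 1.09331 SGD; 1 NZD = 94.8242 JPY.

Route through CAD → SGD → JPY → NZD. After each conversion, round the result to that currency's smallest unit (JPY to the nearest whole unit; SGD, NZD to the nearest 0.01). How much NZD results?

NZD 9,153,442.15

CAD 7,640,000.00 × 1.09331 = SGD 8,352,888.40
SGD 8,352,888.40 ÷ 0.00962350 = JPY 867,967,829
JPY 867,967,829 ÷ 94.8242 = NZD 9,153,442.15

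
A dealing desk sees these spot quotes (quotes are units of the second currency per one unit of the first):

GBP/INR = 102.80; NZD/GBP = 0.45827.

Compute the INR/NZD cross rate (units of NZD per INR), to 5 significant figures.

INR/NZD = 0.021227

1 INR ÷ 102.80 = 0.00972763 GBP
0.00972763 GBP ÷ 0.45827 = 0.0212268 NZD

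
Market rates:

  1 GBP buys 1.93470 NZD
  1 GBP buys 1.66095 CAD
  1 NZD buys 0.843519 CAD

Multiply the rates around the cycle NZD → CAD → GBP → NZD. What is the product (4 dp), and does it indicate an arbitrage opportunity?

Around NZD → CAD → GBP → NZD: 1 × 0.843519 ÷ 1.66095 × 1.93470 = 0.982544
Product < 1; profitable direction is NZD → GBP → CAD → NZD.

0.9825 (arbitrage exists)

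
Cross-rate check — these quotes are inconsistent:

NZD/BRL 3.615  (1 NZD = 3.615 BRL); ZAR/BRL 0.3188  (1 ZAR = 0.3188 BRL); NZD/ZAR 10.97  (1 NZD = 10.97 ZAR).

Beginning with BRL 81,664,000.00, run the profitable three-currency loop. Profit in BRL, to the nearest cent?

Profitable loop is BRL → ZAR → NZD → BRL:
BRL 81,664,000.00 ÷ 0.3188 = ZAR 256,160,602.26
ZAR 256,160,602.26 ÷ 10.97 = NZD 23,351,012.06
NZD 23,351,012.06 × 3.615 = BRL 84,413,908.58
Profit = BRL 84,413,908.58 − BRL 81,664,000.00

Profit: BRL 2,749,908.58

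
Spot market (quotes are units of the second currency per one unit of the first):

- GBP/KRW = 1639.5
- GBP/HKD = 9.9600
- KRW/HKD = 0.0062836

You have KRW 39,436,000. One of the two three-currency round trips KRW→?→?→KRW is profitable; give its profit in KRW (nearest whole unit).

Profitable loop is KRW → HKD → GBP → KRW:
KRW 39,436,000 × 0.0062836 = HKD 247,800.05
HKD 247,800.05 ÷ 9.9600 = GBP 24,879.52
GBP 24,879.52 × 1639.5 = KRW 40,789,978
Profit = KRW 40,789,978 − KRW 39,436,000

Profit: KRW 1,353,978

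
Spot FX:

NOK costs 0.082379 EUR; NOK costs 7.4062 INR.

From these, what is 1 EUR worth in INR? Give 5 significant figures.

EUR/INR = 89.904

1 EUR ÷ 0.082379 = 12.139 NOK
12.139 NOK × 7.4062 = 89.904 INR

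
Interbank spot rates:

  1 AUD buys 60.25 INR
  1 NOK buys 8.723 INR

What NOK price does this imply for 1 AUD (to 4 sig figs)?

1 AUD × 60.25 = 60.25 INR
60.25 INR ÷ 8.723 = 6.90703 NOK

AUD/NOK = 6.907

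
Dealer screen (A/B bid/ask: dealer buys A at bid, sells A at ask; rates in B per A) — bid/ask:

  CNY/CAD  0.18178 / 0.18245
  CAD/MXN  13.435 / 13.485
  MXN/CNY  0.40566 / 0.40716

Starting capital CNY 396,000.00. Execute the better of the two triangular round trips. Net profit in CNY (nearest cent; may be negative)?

Best loop CNY → MXN → CAD → CNY:
CNY 396,000.00 ÷ 0.40716 (buy MXN at ask) = MXN 972,590.63
MXN 972,590.63 ÷ 13.485 (buy CAD at ask) = CAD 72,123.89
CAD 72,123.89 ÷ 0.18245 (buy CNY at ask) = CNY 395,307.69

Net result: CNY -692.31 (no profitable arbitrage after spreads)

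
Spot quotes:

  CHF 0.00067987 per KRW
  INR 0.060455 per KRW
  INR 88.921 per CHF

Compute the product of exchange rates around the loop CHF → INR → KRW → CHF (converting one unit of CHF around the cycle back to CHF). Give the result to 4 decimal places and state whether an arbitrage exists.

Around CHF → INR → KRW → CHF: 1 × 88.921 ÷ 0.060455 × 0.00067987 = 0.999995
Product ≈ 1 (deviation 0.000%, within rounding noise).

1.0000 (no arbitrage)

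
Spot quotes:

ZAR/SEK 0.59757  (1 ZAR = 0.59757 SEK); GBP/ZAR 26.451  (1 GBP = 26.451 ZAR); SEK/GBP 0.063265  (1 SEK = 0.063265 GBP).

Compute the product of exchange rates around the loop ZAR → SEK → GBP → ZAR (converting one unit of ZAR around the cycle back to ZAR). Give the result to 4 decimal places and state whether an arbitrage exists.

1.0000 (no arbitrage)

Around ZAR → SEK → GBP → ZAR: 1 × 0.59757 × 0.063265 × 26.451 = 0.999987
Product ≈ 1 (deviation 0.001%, within rounding noise).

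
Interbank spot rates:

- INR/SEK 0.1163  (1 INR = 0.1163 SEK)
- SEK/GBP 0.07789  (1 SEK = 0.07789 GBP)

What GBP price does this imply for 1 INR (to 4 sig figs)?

1 INR × 0.1163 = 0.1163 SEK
0.1163 SEK × 0.07789 = 0.00905861 GBP

INR/GBP = 0.009059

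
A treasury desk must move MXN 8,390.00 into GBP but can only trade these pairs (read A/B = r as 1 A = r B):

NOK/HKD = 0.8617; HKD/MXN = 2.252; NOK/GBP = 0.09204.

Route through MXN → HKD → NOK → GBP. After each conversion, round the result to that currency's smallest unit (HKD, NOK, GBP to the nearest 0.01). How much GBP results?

MXN 8,390.00 ÷ 2.252 = HKD 3,725.58
HKD 3,725.58 ÷ 0.8617 = NOK 4,323.52
NOK 4,323.52 × 0.09204 = GBP 397.94

GBP 397.94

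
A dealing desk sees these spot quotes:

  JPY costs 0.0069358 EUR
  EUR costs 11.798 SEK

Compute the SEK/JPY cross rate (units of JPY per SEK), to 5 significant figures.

SEK/JPY = 12.221

1 SEK ÷ 11.798 = 0.0847601 EUR
0.0847601 EUR ÷ 0.0069358 = 12.2207 JPY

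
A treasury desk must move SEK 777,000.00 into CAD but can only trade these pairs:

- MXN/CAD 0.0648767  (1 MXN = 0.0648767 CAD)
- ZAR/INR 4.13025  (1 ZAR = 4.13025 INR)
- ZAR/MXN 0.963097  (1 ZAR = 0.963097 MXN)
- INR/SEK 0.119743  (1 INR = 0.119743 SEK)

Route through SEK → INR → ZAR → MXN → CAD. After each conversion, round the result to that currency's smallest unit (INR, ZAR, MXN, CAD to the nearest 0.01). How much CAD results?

SEK 777,000.00 ÷ 0.119743 = INR 6,488,897.05
INR 6,488,897.05 ÷ 4.13025 = ZAR 1,571,066.41
ZAR 1,571,066.41 × 0.963097 = MXN 1,513,089.35
MXN 1,513,089.35 × 0.0648767 = CAD 98,164.24

CAD 98,164.24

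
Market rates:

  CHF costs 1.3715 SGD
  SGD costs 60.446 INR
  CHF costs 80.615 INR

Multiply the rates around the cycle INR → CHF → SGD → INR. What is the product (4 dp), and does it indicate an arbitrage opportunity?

Around INR → CHF → SGD → INR: 1 ÷ 80.615 × 1.3715 × 60.446 = 1.028366
Product > 1; profitable direction is INR → CHF → SGD → INR.

1.0284 (arbitrage exists)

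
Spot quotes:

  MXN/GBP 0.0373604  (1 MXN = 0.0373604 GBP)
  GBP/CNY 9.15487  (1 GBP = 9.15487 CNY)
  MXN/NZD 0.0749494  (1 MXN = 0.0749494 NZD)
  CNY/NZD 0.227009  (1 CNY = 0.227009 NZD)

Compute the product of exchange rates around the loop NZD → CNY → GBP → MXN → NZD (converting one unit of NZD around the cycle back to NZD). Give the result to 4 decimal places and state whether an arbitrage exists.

Around NZD → CNY → GBP → MXN → NZD: 1 ÷ 0.227009 ÷ 9.15487 ÷ 0.0373604 × 0.0749494 = 0.965298
Product < 1; profitable direction is NZD → MXN → GBP → CNY → NZD.

0.9653 (arbitrage exists)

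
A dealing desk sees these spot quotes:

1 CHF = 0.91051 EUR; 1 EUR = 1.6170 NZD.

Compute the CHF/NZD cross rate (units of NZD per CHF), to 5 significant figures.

1 CHF × 0.91051 = 0.91051 EUR
0.91051 EUR × 1.6170 = 1.47229 NZD

CHF/NZD = 1.4723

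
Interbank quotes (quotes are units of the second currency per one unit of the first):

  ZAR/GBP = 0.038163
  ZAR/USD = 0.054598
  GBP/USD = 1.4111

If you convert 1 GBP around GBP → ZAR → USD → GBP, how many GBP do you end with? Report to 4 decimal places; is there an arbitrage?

Around GBP → ZAR → USD → GBP: 1 ÷ 0.038163 × 0.054598 ÷ 1.4111 = 1.013856
Product > 1; profitable direction is GBP → ZAR → USD → GBP.

1.0139 (arbitrage exists)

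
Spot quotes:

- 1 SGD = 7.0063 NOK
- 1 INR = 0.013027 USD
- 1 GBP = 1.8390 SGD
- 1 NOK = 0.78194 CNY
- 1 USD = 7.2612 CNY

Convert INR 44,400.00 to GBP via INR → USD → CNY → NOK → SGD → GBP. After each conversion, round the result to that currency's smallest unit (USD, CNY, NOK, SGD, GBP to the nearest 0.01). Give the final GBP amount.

GBP 416.86

INR 44,400.00 × 0.013027 = USD 578.40
USD 578.40 × 7.2612 = CNY 4,199.88
CNY 4,199.88 ÷ 0.78194 = NOK 5,371.10
NOK 5,371.10 ÷ 7.0063 = SGD 766.61
SGD 766.61 ÷ 1.8390 = GBP 416.86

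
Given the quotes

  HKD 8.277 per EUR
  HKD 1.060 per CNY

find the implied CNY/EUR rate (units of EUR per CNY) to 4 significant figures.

CNY/EUR = 0.1281

1 CNY × 1.060 = 1.06 HKD
1.06 HKD ÷ 8.277 = 0.128066 EUR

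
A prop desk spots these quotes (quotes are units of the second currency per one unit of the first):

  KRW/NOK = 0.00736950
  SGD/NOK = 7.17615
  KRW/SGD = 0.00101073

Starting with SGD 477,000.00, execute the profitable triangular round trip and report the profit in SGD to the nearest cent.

Profitable loop is SGD → KRW → NOK → SGD:
SGD 477,000.00 ÷ 0.00101073 = KRW 471,936,125
KRW 471,936,125 × 0.00736950 = NOK 3,477,933.28
NOK 3,477,933.28 ÷ 7.17615 = SGD 484,651.70
Profit = SGD 484,651.70 − SGD 477,000.00

Profit: SGD 7,651.70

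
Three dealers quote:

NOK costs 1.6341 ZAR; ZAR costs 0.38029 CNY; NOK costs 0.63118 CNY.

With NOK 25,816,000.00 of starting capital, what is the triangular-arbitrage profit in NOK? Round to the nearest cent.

Profitable loop is NOK → CNY → ZAR → NOK:
NOK 25,816,000.00 × 0.63118 = CNY 16,294,542.88
CNY 16,294,542.88 ÷ 0.38029 = ZAR 42,847,676.46
ZAR 42,847,676.46 ÷ 1.6341 = NOK 26,220,963.50
Profit = NOK 26,220,963.50 − NOK 25,816,000.00

Profit: NOK 404,963.50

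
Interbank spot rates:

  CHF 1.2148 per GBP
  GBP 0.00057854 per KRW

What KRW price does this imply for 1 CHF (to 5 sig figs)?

1 CHF ÷ 1.2148 = 0.823181 GBP
0.823181 GBP ÷ 0.00057854 = 1422.86 KRW

CHF/KRW = 1422.9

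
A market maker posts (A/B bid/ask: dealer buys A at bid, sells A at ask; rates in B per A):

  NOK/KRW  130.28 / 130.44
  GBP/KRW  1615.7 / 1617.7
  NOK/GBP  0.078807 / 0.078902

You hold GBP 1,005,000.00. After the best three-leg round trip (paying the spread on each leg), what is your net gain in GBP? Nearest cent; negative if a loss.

Net profit: GBP 20,788.47

Best loop GBP → NOK → KRW → GBP:
GBP 1,005,000.00 ÷ 0.078902 (buy NOK at ask) = NOK 12,737,319.71
NOK 12,737,319.71 × 130.28 (sell NOK at bid) = KRW 1,659,418,012
KRW 1,659,418,012 ÷ 1617.7 (buy GBP at ask) = GBP 1,025,788.47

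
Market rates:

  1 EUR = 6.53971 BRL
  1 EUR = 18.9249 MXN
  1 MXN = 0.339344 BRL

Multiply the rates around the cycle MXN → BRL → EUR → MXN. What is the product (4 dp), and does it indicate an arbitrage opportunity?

0.9820 (arbitrage exists)

Around MXN → BRL → EUR → MXN: 1 × 0.339344 ÷ 6.53971 × 18.9249 = 0.982009
Product < 1; profitable direction is MXN → EUR → BRL → MXN.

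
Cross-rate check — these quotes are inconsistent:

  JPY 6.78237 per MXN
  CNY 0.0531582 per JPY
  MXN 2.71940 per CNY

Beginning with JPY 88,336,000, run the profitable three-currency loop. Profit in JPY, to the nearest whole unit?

Profit: JPY 1,761,531

Profitable loop is JPY → MXN → CNY → JPY:
JPY 88,336,000 ÷ 6.78237 = MXN 13,024,355.79
MXN 13,024,355.79 ÷ 2.71940 = CNY 4,789,422.59
CNY 4,789,422.59 ÷ 0.0531582 = JPY 90,097,531
Profit = JPY 90,097,531 − JPY 88,336,000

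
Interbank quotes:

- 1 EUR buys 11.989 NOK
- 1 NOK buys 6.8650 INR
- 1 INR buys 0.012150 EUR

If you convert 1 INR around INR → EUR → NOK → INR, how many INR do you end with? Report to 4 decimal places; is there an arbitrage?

Around INR → EUR → NOK → INR: 1 × 0.012150 × 11.989 × 6.8650 = 0.999999
Product ≈ 1 (deviation 0.000%, within rounding noise).

1.0000 (no arbitrage)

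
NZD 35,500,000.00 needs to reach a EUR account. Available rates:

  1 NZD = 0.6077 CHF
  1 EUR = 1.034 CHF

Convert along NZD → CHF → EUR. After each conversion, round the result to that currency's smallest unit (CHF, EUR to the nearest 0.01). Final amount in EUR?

EUR 20,863,974.85

NZD 35,500,000.00 × 0.6077 = CHF 21,573,350.00
CHF 21,573,350.00 ÷ 1.034 = EUR 20,863,974.85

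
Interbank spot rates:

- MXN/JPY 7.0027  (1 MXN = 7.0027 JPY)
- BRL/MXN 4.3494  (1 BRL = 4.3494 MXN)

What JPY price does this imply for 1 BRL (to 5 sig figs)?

1 BRL × 4.3494 = 4.3494 MXN
4.3494 MXN × 7.0027 = 30.4575 JPY

BRL/JPY = 30.458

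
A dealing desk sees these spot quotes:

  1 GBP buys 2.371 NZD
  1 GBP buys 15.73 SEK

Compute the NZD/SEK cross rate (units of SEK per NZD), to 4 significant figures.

1 NZD ÷ 2.371 = 0.421763 GBP
0.421763 GBP × 15.73 = 6.63433 SEK

NZD/SEK = 6.634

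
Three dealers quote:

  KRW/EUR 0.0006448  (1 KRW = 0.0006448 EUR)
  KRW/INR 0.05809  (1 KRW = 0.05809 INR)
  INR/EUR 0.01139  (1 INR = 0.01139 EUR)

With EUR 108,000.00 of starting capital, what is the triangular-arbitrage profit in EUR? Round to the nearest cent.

Profit: EUR 2,821.45

Profitable loop is EUR → KRW → INR → EUR:
EUR 108,000.00 ÷ 0.0006448 = KRW 167,493,797
KRW 167,493,797 × 0.05809 = INR 9,729,714.64
INR 9,729,714.64 × 0.01139 = EUR 110,821.45
Profit = EUR 110,821.45 − EUR 108,000.00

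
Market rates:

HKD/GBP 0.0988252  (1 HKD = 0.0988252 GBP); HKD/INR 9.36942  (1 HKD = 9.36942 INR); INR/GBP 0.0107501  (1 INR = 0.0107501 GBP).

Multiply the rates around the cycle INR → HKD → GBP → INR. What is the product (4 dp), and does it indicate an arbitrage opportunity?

0.9812 (arbitrage exists)

Around INR → HKD → GBP → INR: 1 ÷ 9.36942 × 0.0988252 ÷ 0.0107501 = 0.981166
Product < 1; profitable direction is INR → GBP → HKD → INR.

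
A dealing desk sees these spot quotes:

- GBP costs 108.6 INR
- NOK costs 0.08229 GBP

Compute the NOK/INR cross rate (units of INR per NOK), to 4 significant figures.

NOK/INR = 8.937

1 NOK × 0.08229 = 0.08229 GBP
0.08229 GBP × 108.6 = 8.93669 INR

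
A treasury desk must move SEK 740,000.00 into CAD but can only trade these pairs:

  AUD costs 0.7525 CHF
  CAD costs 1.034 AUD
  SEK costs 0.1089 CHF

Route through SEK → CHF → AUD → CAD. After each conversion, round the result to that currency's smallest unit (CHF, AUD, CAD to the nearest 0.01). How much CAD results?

SEK 740,000.00 × 0.1089 = CHF 80,586.00
CHF 80,586.00 ÷ 0.7525 = AUD 107,091.03
AUD 107,091.03 ÷ 1.034 = CAD 103,569.66

CAD 103,569.66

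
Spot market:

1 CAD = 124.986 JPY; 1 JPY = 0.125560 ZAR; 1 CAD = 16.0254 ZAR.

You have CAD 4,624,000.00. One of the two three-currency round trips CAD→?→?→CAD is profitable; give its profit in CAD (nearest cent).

Profit: CAD 97,870.02

Profitable loop is CAD → ZAR → JPY → CAD:
CAD 4,624,000.00 × 16.0254 = ZAR 74,101,449.60
ZAR 74,101,449.60 ÷ 0.125560 = JPY 590,167,646
JPY 590,167,646 ÷ 124.986 = CAD 4,721,870.02
Profit = CAD 4,721,870.02 − CAD 4,624,000.00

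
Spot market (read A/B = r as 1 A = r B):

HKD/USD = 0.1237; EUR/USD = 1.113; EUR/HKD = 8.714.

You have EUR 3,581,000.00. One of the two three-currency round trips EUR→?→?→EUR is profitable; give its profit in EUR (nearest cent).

Profit: EUR 116,534.46

Profitable loop is EUR → USD → HKD → EUR:
EUR 3,581,000.00 × 1.113 = USD 3,985,653.00
USD 3,985,653.00 ÷ 0.1237 = HKD 32,220,315.28
HKD 32,220,315.28 ÷ 8.714 = EUR 3,697,534.46
Profit = EUR 3,697,534.46 − EUR 3,581,000.00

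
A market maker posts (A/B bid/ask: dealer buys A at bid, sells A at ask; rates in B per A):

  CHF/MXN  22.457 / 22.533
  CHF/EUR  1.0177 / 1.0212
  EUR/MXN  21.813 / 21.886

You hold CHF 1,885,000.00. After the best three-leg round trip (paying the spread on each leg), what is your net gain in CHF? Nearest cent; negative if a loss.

Net profit: CHF 9,025.81

Best loop CHF → MXN → EUR → CHF:
CHF 1,885,000.00 × 22.457 (sell CHF at bid) = MXN 42,331,445.00
MXN 42,331,445.00 ÷ 21.886 (buy EUR at ask) = EUR 1,934,179.16
EUR 1,934,179.16 ÷ 1.0212 (buy CHF at ask) = CHF 1,894,025.81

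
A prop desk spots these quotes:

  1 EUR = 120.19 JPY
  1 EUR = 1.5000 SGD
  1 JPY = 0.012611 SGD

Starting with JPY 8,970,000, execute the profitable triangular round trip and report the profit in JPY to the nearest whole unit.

Profit: JPY 93,982

Profitable loop is JPY → SGD → EUR → JPY:
JPY 8,970,000 × 0.012611 = SGD 113,120.67
SGD 113,120.67 ÷ 1.5000 = EUR 75,413.78
EUR 75,413.78 × 120.19 = JPY 9,063,982
Profit = JPY 9,063,982 − JPY 8,970,000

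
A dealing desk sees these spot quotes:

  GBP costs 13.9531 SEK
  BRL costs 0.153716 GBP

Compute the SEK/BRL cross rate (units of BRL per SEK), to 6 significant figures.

SEK/BRL = 0.466241

1 SEK ÷ 13.9531 = 0.0716687 GBP
0.0716687 GBP ÷ 0.153716 = 0.466241 BRL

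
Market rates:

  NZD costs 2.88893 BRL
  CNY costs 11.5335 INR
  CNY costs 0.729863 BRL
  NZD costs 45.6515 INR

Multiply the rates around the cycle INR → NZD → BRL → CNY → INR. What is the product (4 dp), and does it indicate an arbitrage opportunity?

1.0000 (no arbitrage)

Around INR → NZD → BRL → CNY → INR: 1 ÷ 45.6515 × 2.88893 ÷ 0.729863 × 11.5335 = 1.000004
Product ≈ 1 (deviation 0.000%, within rounding noise).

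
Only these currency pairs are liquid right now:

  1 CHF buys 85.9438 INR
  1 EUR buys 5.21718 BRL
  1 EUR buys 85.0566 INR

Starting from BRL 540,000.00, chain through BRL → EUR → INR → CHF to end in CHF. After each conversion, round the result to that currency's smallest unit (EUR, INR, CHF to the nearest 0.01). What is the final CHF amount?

BRL 540,000.00 ÷ 5.21718 = EUR 103,504.19
EUR 103,504.19 × 85.0566 = INR 8,803,714.49
INR 8,803,714.49 ÷ 85.9438 = CHF 102,435.71

CHF 102,435.71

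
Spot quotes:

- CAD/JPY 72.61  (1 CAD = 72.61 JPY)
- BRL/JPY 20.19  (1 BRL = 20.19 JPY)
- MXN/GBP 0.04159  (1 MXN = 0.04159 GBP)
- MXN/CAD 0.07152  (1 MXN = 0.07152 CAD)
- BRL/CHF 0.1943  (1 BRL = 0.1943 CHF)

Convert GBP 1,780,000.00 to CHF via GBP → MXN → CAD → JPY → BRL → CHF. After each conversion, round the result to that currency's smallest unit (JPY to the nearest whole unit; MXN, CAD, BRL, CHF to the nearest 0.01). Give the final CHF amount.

GBP 1,780,000.00 ÷ 0.04159 = MXN 42,798,749.70
MXN 42,798,749.70 × 0.07152 = CAD 3,060,966.58
CAD 3,060,966.58 × 72.61 = JPY 222,256,783
JPY 222,256,783 ÷ 20.19 = BRL 11,008,260.67
BRL 11,008,260.67 × 0.1943 = CHF 2,138,905.05

CHF 2,138,905.05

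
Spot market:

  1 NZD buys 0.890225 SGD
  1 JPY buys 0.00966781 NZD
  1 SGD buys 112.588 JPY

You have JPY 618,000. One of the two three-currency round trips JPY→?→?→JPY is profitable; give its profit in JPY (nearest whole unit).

Profit: JPY 19,776

Profitable loop is JPY → SGD → NZD → JPY:
JPY 618,000 ÷ 112.588 = SGD 5,489.04
SGD 5,489.04 ÷ 0.890225 = NZD 6,165.90
NZD 6,165.90 ÷ 0.00966781 = JPY 637,776
Profit = JPY 637,776 − JPY 618,000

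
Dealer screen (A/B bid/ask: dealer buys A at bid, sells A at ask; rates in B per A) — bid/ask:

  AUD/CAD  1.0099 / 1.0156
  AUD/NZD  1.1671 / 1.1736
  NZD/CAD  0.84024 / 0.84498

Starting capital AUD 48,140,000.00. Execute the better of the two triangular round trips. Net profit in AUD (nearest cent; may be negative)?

Best loop AUD → CAD → NZD → AUD:
AUD 48,140,000.00 × 1.0099 (sell AUD at bid) = CAD 48,616,586.00
CAD 48,616,586.00 ÷ 0.84498 (buy NZD at ask) = NZD 57,535,783.10
NZD 57,535,783.10 ÷ 1.1736 (buy AUD at ask) = AUD 49,025,036.72

Net profit: AUD 885,036.72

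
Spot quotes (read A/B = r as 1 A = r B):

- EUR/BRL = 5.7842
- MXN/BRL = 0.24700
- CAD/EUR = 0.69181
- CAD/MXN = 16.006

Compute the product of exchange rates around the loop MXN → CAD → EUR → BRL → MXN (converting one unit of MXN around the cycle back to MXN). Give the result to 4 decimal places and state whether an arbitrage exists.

1.0122 (arbitrage exists)

Around MXN → CAD → EUR → BRL → MXN: 1 ÷ 16.006 × 0.69181 × 5.7842 ÷ 0.24700 = 1.012163
Product > 1; profitable direction is MXN → CAD → EUR → BRL → MXN.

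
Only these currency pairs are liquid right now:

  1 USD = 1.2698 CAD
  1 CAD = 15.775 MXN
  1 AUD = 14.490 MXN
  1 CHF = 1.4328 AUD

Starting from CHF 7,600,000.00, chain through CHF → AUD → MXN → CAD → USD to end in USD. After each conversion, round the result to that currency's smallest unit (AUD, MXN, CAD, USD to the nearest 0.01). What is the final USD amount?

USD 7,877,036.54

CHF 7,600,000.00 × 1.4328 = AUD 10,889,280.00
AUD 10,889,280.00 × 14.490 = MXN 157,785,667.20
MXN 157,785,667.20 ÷ 15.775 = CAD 10,002,261.00
CAD 10,002,261.00 ÷ 1.2698 = USD 7,877,036.54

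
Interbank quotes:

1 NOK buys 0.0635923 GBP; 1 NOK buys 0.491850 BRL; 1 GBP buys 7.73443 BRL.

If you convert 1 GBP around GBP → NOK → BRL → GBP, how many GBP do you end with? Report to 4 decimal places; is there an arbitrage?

1.0000 (no arbitrage)

Around GBP → NOK → BRL → GBP: 1 ÷ 0.0635923 × 0.491850 ÷ 7.73443 = 1.000000
Product ≈ 1 (deviation 0.000%, within rounding noise).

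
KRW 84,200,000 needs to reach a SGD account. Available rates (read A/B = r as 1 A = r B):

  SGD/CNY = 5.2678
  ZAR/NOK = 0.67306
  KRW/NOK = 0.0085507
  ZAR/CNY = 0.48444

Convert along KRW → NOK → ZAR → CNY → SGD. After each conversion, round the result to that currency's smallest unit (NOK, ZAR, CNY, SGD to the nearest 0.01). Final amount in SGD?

KRW 84,200,000 × 0.0085507 = NOK 719,968.94
NOK 719,968.94 ÷ 0.67306 = ZAR 1,069,695.03
ZAR 1,069,695.03 × 0.48444 = CNY 518,203.06
CNY 518,203.06 ÷ 5.2678 = SGD 98,371.82

SGD 98,371.82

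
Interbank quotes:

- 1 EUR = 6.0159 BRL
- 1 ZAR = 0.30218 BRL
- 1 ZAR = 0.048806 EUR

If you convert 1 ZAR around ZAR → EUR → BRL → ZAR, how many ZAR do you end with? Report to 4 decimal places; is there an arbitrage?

0.9716 (arbitrage exists)

Around ZAR → EUR → BRL → ZAR: 1 × 0.048806 × 6.0159 ÷ 0.30218 = 0.971646
Product < 1; profitable direction is ZAR → BRL → EUR → ZAR.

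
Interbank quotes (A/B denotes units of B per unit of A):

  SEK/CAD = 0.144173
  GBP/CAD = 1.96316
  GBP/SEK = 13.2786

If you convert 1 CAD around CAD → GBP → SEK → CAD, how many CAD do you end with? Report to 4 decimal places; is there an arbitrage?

Around CAD → GBP → SEK → CAD: 1 ÷ 1.96316 × 13.2786 × 0.144173 = 0.975170
Product < 1; profitable direction is CAD → SEK → GBP → CAD.

0.9752 (arbitrage exists)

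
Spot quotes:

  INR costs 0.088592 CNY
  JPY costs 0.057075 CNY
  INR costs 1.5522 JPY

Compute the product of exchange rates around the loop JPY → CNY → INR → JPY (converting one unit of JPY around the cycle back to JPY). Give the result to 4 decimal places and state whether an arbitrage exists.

1.0000 (no arbitrage)

Around JPY → CNY → INR → JPY: 1 × 0.057075 ÷ 0.088592 × 1.5522 = 0.999998
Product ≈ 1 (deviation 0.000%, within rounding noise).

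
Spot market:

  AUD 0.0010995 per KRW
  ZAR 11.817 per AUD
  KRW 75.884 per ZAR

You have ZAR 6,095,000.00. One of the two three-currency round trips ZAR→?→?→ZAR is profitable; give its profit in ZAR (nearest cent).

Profitable loop is ZAR → AUD → KRW → ZAR:
ZAR 6,095,000.00 ÷ 11.817 = AUD 515,782.35
AUD 515,782.35 ÷ 0.0010995 = KRW 469,106,273
KRW 469,106,273 ÷ 75.884 = ZAR 6,181,886.48
Profit = ZAR 6,181,886.48 − ZAR 6,095,000.00

Profit: ZAR 86,886.48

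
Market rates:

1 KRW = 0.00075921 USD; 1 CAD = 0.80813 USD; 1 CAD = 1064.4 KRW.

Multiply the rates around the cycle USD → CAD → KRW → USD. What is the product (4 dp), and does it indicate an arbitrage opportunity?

1.0000 (no arbitrage)

Around USD → CAD → KRW → USD: 1 ÷ 0.80813 × 1064.4 × 0.00075921 = 0.999967
Product ≈ 1 (deviation 0.003%, within rounding noise).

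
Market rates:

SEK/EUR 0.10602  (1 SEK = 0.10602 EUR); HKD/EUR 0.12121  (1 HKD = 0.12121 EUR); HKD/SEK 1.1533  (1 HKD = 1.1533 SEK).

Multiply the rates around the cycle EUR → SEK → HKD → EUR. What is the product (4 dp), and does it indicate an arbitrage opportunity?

Around EUR → SEK → HKD → EUR: 1 ÷ 0.10602 ÷ 1.1533 × 0.12121 = 0.991307
Product < 1; profitable direction is EUR → HKD → SEK → EUR.

0.9913 (arbitrage exists)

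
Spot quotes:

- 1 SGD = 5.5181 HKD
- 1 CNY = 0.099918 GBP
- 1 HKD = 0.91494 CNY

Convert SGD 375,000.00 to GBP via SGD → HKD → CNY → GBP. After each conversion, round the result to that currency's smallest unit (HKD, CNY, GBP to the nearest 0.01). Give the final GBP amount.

SGD 375,000.00 × 5.5181 = HKD 2,069,287.50
HKD 2,069,287.50 × 0.91494 = CNY 1,893,273.91
CNY 1,893,273.91 × 0.099918 = GBP 189,172.14

GBP 189,172.14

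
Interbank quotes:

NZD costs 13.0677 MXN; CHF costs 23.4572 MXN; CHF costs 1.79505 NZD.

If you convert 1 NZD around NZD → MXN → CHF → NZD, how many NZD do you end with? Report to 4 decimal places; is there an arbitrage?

1.0000 (no arbitrage)

Around NZD → MXN → CHF → NZD: 1 × 13.0677 ÷ 23.4572 × 1.79505 = 0.999999
Product ≈ 1 (deviation 0.000%, within rounding noise).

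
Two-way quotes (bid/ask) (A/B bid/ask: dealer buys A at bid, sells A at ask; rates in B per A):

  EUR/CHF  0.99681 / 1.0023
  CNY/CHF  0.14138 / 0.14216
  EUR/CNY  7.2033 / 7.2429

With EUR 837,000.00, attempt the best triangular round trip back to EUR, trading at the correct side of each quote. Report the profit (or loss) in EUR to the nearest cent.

Net profit: EUR 13,446.91

Best loop EUR → CNY → CHF → EUR:
EUR 837,000.00 × 7.2033 (sell EUR at bid) = CNY 6,029,162.10
CNY 6,029,162.10 × 0.14138 (sell CNY at bid) = CHF 852,402.94
CHF 852,402.94 ÷ 1.0023 (buy EUR at ask) = EUR 850,446.91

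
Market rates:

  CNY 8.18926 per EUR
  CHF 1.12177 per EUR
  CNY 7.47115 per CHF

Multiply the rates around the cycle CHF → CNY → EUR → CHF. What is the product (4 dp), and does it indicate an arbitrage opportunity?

1.0234 (arbitrage exists)

Around CHF → CNY → EUR → CHF: 1 × 7.47115 ÷ 8.18926 × 1.12177 = 1.023403
Product > 1; profitable direction is CHF → CNY → EUR → CHF.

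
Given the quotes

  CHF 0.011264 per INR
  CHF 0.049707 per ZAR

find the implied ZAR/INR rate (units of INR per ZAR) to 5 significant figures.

1 ZAR × 0.049707 = 0.049707 CHF
0.049707 CHF ÷ 0.011264 = 4.41291 INR

ZAR/INR = 4.4129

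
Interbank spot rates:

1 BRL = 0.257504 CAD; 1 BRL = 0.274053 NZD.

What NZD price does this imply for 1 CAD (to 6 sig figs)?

CAD/NZD = 1.06427

1 CAD ÷ 0.257504 = 3.88343 BRL
3.88343 BRL × 0.274053 = 1.06427 NZD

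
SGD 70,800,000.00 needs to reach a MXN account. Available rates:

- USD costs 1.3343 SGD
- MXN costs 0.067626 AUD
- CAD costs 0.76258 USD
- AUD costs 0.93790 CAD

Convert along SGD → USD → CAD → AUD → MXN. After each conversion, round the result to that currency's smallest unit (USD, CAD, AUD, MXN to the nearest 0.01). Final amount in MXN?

MXN 1,097,044,197.50

SGD 70,800,000.00 ÷ 1.3343 = USD 53,061,530.39
USD 53,061,530.39 ÷ 0.76258 = CAD 69,581,591.95
CAD 69,581,591.95 ÷ 0.93790 = AUD 74,188,710.90
AUD 74,188,710.90 ÷ 0.067626 = MXN 1,097,044,197.50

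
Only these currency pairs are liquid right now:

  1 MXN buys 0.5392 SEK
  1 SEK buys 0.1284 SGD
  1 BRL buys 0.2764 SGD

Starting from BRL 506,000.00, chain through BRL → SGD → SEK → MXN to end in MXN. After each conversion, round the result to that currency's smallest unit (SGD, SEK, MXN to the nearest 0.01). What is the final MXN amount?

BRL 506,000.00 × 0.2764 = SGD 139,858.40
SGD 139,858.40 ÷ 0.1284 = SEK 1,089,239.88
SEK 1,089,239.88 ÷ 0.5392 = MXN 2,020,103.64

MXN 2,020,103.64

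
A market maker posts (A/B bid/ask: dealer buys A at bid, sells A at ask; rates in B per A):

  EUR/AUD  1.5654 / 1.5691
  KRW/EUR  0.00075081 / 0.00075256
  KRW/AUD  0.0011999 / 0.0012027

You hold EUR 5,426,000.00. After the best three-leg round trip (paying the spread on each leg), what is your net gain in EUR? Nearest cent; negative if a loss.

Net profit: EUR 87,572.50

Best loop EUR → KRW → AUD → EUR:
EUR 5,426,000.00 ÷ 0.00075256 (buy KRW at ask) = KRW 7,210,056,341
KRW 7,210,056,341 × 0.0011999 (sell KRW at bid) = AUD 8,651,346.60
AUD 8,651,346.60 ÷ 1.5691 (buy EUR at ask) = EUR 5,513,572.50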